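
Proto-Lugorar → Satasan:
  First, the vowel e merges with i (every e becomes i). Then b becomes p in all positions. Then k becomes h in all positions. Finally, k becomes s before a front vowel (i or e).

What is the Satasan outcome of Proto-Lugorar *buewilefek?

puiwilifih

Satasan: *buewilefek > buiwilifik > puiwilifik > puiwilifih  (by vowel merger, unconditioned shift, unconditioned shift)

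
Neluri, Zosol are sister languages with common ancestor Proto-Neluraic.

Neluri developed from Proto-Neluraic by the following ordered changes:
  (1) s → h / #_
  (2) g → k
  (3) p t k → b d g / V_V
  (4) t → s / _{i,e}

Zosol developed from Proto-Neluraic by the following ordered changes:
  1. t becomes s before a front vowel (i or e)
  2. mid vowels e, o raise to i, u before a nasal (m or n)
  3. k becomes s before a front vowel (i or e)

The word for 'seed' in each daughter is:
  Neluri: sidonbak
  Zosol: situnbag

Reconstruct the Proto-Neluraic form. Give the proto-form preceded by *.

Position 3: Neluri has d, Zosol has t. Zosol preserves t here (none of its changes turn any other segment into t), so the proto-segment is *t.
Position 8: Neluri has k, Zosol has g. Zosol preserves g here (none of its changes turn any other segment into g), so the proto-segment is *g.
Position 4: Neluri has o, Zosol has u. Neluri preserves o here (none of its changes turn any other segment into o), so the proto-segment is *o.
The remaining positions agree across the daughters. Check the candidate against every language:
Neluri: *titonbag
  titonbag (rule 1 does not apply)
  titonbag → titonbak   [unconditioned shift]
  titonbak → tidonbak   [intervocalic voicing]
  tidonbak → sidonbak   [palatalisation]
  giving Neluri sidonbak.
Zosol: start from *titonbag.
  rule 1 (palatalisation): titonbag → sitonbag
  rule 2 (pre-nasal raising): sitonbag → situnbag
  rule 3: no change — situnbag
  ⇒ Zosol situnbag
Only *titonbag yields all of Neluri sidonbak, Zosol situnbag.

*titonbag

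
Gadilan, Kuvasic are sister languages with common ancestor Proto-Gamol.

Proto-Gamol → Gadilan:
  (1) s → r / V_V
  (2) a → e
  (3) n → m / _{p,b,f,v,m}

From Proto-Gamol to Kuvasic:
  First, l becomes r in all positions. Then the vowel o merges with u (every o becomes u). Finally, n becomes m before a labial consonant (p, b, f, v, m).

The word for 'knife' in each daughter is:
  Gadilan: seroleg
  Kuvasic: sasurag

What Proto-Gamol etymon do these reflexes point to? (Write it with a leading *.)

*sasolag

Position 5: Gadilan has l, Kuvasic has r. Gadilan preserves l here (none of its changes turn any other segment into l), so the proto-segment is *l.
Position 2: Gadilan has e, Kuvasic has a. Kuvasic preserves a here (none of its changes turn any other segment into a), so the proto-segment is *a.
Position 4: Gadilan has o, Kuvasic has u. Gadilan preserves o here (none of its changes turn any other segment into o), so the proto-segment is *o.
This points to *sasolag. Verify forward in each daughter:
Gadilan: *sasolag
  sasolag → sarolag   [rhotacism]
  sarolag → seroleg   [vowel merger]
  seroleg (rule 3 does not apply)
  giving Gadilan seroleg.
Kuvasic: *sasolag
  sasolag → sasorag   [unconditioned shift]
  sasorag → sasurag   [vowel merger]
  sasurag (rule 3 does not apply)
  giving Kuvasic sasurag.
Only *sasolag yields all of Gadilan seroleg, Kuvasic sasurag.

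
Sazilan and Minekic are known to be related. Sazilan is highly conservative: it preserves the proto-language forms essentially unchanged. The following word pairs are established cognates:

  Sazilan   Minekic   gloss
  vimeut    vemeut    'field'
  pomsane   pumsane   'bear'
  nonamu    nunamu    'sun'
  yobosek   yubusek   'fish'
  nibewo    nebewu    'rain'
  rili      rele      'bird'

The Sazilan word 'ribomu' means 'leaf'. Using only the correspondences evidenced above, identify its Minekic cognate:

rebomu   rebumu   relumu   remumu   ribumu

nibewo ~ nebewu — Sazilan i corresponds to Minekic e after a consonant, before a labial obstruent.
pomsane ~ pumsane — Sazilan o corresponds to Minekic u after a consonant, before a nasal.
Applying these to Sazilan 'ribomu':
  ribomu → rebomu   (i→e after a consonant, before a labial obstruent)
  rebomu → rebumu   (o→u after a consonant, before a nasal)
So the Minekic cognate is 'rebumu'.

rebumu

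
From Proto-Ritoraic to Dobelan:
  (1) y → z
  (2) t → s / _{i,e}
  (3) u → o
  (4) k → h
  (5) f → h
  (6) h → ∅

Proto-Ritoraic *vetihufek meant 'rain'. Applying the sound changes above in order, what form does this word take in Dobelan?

Dobelan: *vetihufek
  vetihufek (rule 1 does not apply)
  vetihufek → vesihufek   [palatalisation]
  vesihufek → vesihofek   [vowel merger]
  vesihofek → vesihofeh   [unconditioned shift]
  vesihofeh → vesihoheh   [unconditioned shift]
  vesihoheh → vesioe   [h-loss]
  giving Dobelan vesioe.

vesioe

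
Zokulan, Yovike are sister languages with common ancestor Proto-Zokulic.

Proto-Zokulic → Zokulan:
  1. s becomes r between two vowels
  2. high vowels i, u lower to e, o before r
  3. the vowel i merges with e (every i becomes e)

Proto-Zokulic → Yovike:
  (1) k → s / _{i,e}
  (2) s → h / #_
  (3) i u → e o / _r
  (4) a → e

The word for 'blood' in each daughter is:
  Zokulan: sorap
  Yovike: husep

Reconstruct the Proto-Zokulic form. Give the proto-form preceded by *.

Position 3: Zokulan has r, Yovike has s. Taking the neighbouring segments as reconstructed: Zokulan r could go back to *s or *r; Yovike s can only go back to *s — the one source consistent with every daughter is *s.
Position 2: Zokulan has o, Yovike has u. Yovike preserves u here (none of its changes turn any other segment into u), so the proto-segment is *u.
Position 4: Zokulan has a, Yovike has e. Zokulan preserves a here (none of its changes turn any other segment into a), so the proto-segment is *a.
Verify the candidate proto-form against each daughter:
Zokulan: *susap
  susap → surap   [rhotacism]
  surap → sorap   [pre-rhotic lowering]
  sorap (rule 3 does not apply)
  giving Zokulan sorap.
Yovike: *susap > husap > husep  (by debuccalisation, vowel merger)
No other proto-form is consistent with every reflex, so the reconstruction is *susap.

*susap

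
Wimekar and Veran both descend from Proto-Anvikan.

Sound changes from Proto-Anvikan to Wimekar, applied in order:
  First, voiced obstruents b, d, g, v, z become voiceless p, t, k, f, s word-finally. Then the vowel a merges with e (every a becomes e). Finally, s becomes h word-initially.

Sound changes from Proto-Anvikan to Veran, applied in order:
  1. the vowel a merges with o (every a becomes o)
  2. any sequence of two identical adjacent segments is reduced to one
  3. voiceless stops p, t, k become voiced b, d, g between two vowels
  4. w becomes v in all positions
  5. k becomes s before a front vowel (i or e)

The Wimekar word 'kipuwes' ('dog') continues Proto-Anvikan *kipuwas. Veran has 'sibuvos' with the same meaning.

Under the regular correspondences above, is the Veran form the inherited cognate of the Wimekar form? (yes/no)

yes

Derive the expected Veran reflex of *kipuwas:
Veran: start from *kipuwas.
  rule 1 (vowel merger): kipuwas → kipuwos
  rule 2: no change — kipuwos
  rule 3 (intervocalic voicing): kipuwos → kibuwos
  rule 4 (unconditioned shift): kibuwos → kibuvos
  rule 5 (palatalisation): kibuvos → sibuvos
  ⇒ Veran sibuvos
Veran 'sibuvos' matches the regular reflex exactly, so the pair is cognate.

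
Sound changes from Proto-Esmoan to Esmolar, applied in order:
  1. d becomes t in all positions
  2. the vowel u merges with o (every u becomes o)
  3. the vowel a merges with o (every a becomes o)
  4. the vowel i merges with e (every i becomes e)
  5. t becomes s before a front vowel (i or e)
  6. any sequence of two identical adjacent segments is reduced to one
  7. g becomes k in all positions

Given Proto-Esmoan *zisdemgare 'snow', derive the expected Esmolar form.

Esmolar: *zisdemgare > zistemgare > zistemgore > zestemgore > zessemgore > zesemgore > zesemkore  (by unconditioned shift, vowel merger, vowel merger, palatalisation, degemination, unconditioned shift)

zesemkore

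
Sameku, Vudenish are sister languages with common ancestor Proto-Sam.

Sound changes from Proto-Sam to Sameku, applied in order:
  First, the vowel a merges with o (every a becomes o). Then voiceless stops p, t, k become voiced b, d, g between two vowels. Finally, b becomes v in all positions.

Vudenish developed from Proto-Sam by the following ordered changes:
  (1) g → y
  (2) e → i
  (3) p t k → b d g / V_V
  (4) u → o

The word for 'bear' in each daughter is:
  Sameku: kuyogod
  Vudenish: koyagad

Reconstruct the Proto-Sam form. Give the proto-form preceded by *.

*kuyakad

Position 6: Sameku has o, Vudenish has a. Vudenish preserves a here (none of its changes turn any other segment into a), so the proto-segment is *a.
Position 5: Sameku has g, Vudenish has g. In Vudenish, g can only continue *k, so the proto-segment is *k.
Position 4: Sameku has o, Vudenish has a. Vudenish preserves a here (none of its changes turn any other segment into a), so the proto-segment is *a.
Continuing position by position gives *kuyakad; check it forward:
Sameku: *kuyakad
  kuyakad → kuyokod   [vowel merger]
  kuyokod → kuyogod   [intervocalic voicing]
  kuyogod (rule 3 does not apply)
  giving Sameku kuyogod.
Vudenish: *kuyakad
  kuyakad (rule 1 does not apply)
  kuyakad (rule 2 does not apply)
  kuyakad → kuyagad   [intervocalic voicing]
  kuyagad → koyagad   [vowel merger]
  giving Vudenish koyagad.
Only *kuyakad yields all of Sameku kuyogod, Vudenish koyagad.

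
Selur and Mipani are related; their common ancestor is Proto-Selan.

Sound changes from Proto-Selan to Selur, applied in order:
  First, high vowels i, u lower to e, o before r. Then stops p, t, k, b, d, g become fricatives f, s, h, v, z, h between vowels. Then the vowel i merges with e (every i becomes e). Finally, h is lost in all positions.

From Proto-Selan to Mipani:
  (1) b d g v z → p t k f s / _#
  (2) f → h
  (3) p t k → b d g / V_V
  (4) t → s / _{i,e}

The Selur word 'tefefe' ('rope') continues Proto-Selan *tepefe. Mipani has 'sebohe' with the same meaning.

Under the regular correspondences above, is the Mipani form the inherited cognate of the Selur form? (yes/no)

Derive the expected Mipani reflex of *tepefe:
Mipani: start from *tepefe.
  rule 1: no change — tepefe
  rule 2 (unconditioned shift): tepefe → tepehe
  rule 3 (intervocalic voicing): tepehe → tebehe
  rule 4 (palatalisation): tebehe → sebehe
  ⇒ Mipani sebehe
The regular Mipani reflex would be 'sebehe', but the attested form is 'sebohe'. The correspondence is irregular, so they are not cognates (the Mipani form has a different source).

no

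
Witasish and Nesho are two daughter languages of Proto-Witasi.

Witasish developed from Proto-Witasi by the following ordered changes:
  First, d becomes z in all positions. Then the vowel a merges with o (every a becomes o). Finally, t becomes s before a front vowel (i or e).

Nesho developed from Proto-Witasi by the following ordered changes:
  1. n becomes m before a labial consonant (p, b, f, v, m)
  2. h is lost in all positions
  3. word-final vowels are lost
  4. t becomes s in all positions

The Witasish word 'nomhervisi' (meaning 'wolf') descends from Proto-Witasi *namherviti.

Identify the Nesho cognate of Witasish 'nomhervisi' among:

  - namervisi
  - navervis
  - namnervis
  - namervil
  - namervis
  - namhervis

Nesho: *namherviti
  namherviti (rule 1 does not apply)
  namherviti → namerviti   [h-loss]
  namerviti → namervit   [apocope]
  namervit → namervis   [unconditioned shift]
  giving Nesho namervis.
Among the options, 'namervis' alone shows every Nesho change applied in order.

namervis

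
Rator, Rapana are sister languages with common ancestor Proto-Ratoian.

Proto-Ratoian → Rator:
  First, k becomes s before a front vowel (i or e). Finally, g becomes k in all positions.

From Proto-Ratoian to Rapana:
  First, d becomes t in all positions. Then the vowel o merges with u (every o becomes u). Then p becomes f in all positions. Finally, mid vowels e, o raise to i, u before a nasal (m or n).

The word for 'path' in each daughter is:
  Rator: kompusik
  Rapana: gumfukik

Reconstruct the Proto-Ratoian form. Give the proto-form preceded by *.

Position 2: Rator has o, Rapana has u. Rator preserves o here (none of its changes turn any other segment into o), so the proto-segment is *o.
Position 1: Rator has k, Rapana has g. Rapana preserves g here (none of its changes turn any other segment into g), so the proto-segment is *g.
Position 6: Rator has s, Rapana has k. Rapana preserves k here (none of its changes turn any other segment into k), so the proto-segment is *k.
Continuing position by position gives *gompukik; check it forward:
Rator: *gompukik
  gompukik → gompusik   [palatalisation]
  gompusik → kompusik   [unconditioned shift]
  giving Rator kompusik.
Rapana: *gompukik
  gompukik (rule 1 does not apply)
  gompukik → gumpukik   [vowel merger]
  gumpukik → gumfukik   [unconditioned shift]
  gumfukik (rule 4 does not apply)
  giving Rapana gumfukik.
No other proto-form is consistent with every reflex, so the reconstruction is *gompukik.

*gompukik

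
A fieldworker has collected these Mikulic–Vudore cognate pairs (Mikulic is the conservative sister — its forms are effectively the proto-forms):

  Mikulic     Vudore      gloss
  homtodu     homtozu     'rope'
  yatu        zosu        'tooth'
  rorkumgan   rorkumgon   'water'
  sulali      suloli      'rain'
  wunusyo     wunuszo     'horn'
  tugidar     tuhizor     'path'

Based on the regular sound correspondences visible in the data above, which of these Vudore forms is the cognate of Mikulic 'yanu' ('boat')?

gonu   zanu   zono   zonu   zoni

zonu

yatu ~ zosu — Mikulic y corresponds to Vudore z word-initially before a back vowel.
rorkumgan ~ rorkumgon — Mikulic a corresponds to Vudore o after a consonant, before a nasal.
Applying these to Mikulic 'yanu':
  yanu → zanu   (y→z word-initially before a back vowel)
  zanu → zonu   (a→o after a consonant, before a nasal)
So the Vudore cognate is 'zonu'.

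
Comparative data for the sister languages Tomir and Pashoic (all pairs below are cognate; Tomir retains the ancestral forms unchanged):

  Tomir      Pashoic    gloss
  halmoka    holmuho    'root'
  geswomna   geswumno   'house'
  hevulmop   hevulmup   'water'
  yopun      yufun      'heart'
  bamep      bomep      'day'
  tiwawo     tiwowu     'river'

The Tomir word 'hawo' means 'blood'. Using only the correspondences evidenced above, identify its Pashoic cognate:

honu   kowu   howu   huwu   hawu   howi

howu

halmoka ~ holmuho, tiwawo ~ tiwowu — Tomir a corresponds to Pashoic o after a consonant, before a consonant other than r, m, n, p, b, f, v.
tiwawo ~ tiwowu — Tomir o corresponds to Pashoic u word-finally.
Applying these to Tomir 'hawo':
  hawo → howo   (a→o after a consonant, before a consonant other than r, m, n, p, b, f, v)
  howo → howu   (o→u word-finally)
So the Pashoic cognate is 'howu'.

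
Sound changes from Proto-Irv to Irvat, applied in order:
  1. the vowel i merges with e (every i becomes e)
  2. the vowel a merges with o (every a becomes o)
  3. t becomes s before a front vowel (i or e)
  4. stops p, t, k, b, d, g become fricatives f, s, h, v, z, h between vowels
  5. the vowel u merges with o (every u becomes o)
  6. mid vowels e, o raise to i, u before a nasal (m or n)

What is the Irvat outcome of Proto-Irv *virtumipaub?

vertumefoob

Irvat: *virtumipaub
  virtumipaub → vertumepaub   [vowel merger]
  vertumepaub → vertumepoub   [vowel merger]
  vertumepoub (rule 3 does not apply)
  vertumepoub → vertumefoub   [intervocalic lenition]
  vertumefoub → vertomefoob   [vowel merger]
  vertomefoob → vertumefoob   [pre-nasal raising]
  giving Irvat vertumefoob.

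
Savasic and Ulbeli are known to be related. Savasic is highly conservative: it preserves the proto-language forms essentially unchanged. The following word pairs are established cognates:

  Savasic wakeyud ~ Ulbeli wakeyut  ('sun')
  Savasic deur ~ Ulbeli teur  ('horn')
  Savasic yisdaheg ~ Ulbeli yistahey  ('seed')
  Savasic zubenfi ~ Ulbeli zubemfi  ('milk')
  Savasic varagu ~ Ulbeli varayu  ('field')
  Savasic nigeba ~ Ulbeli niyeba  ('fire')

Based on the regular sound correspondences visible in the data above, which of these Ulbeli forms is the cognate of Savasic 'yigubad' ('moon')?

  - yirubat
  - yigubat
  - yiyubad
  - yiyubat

yiyubat

varagu ~ varayu — Savasic g corresponds to Ulbeli y between vowels (before a back vowel).
wakeyud ~ wakeyut — Savasic d corresponds to Ulbeli t word-finally.
Applying these to Savasic 'yigubad':
  yigubad → yiyubad   (g→y between vowels (before a back vowel))
  yiyubad → yiyubat   (d→t word-finally)
So the Ulbeli cognate is 'yiyubat'.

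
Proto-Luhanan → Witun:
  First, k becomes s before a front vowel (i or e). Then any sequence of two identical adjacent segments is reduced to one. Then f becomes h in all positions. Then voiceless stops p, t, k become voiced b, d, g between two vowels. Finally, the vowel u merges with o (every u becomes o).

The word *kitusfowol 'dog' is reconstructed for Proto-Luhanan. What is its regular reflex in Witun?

Witun: *kitusfowol
  kitusfowol → situsfowol   [palatalisation]
  situsfowol (rule 2 does not apply)
  situsfowol → situshowol   [unconditioned shift]
  situshowol → sidushowol   [intervocalic voicing]
  sidushowol → sidoshowol   [vowel merger]
  giving Witun sidoshowol.

sidoshowol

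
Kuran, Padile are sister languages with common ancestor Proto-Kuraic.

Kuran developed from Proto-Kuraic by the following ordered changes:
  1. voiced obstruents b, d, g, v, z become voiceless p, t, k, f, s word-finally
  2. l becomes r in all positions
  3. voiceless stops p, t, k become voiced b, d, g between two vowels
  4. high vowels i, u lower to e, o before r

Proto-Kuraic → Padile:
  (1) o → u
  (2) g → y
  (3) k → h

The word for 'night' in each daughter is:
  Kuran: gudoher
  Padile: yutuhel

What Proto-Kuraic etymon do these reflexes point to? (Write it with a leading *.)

Position 7: Kuran has r, Padile has l. Padile preserves l here (none of its changes turn any other segment into l), so the proto-segment is *l.
Position 3: Kuran has d, Padile has t. Padile preserves t here (none of its changes turn any other segment into t), so the proto-segment is *t.
Position 1: Kuran has g, Padile has y. Taking the neighbouring segments as reconstructed: Kuran g can only go back to *g; Padile y could go back to *g or *y — the one source consistent with every daughter is *g.
This points to *gutohel. Verify forward in each daughter:
Kuran: *gutohel
  gutohel (rule 1 does not apply)
  gutohel → gutoher   [unconditioned shift]
  gutoher → gudoher   [intervocalic voicing]
  gudoher (rule 4 does not apply)
  giving Kuran gudoher.
Padile: *gutohel > gutuhel > yutuhel  (by vowel merger, unconditioned shift)
No other proto-form is consistent with every reflex, so the reconstruction is *gutohel.

*gutohel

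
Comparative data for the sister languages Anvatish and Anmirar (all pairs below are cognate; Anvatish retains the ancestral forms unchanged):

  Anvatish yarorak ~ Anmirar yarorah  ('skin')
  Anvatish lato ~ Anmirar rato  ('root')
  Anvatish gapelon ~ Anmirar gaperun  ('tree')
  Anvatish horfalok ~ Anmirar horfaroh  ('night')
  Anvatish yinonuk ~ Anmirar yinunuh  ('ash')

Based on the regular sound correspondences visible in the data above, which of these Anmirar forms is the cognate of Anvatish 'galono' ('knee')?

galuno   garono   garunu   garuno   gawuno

garuno

gapelon ~ gaperun, horfalok ~ horfaroh — Anvatish l corresponds to Anmirar r between vowels (before a back vowel).
gapelon ~ gaperun, yinonuk ~ yinunuh — Anvatish o corresponds to Anmirar u after a consonant, before a nasal.
Applying these to Anvatish 'galono':
  galono → garono   (l→r between vowels (before a back vowel))
  garono → garuno   (o→u after a consonant, before a nasal)
So the Anmirar cognate is 'garuno'.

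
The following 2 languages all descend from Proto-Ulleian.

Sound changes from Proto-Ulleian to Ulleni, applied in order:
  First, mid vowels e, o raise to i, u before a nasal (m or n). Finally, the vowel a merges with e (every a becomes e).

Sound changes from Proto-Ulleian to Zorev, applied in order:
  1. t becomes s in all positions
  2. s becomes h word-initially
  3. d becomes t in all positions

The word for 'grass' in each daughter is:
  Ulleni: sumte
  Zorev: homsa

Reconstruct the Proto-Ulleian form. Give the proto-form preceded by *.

*somta

Position 4: Ulleni has t, Zorev has s. Ulleni preserves t here (none of its changes turn any other segment into t), so the proto-segment is *t.
Position 1: Ulleni has s, Zorev has h. Ulleni preserves s here (none of its changes turn any other segment into s), so the proto-segment is *s.
Position 2: Ulleni has u, Zorev has o. Zorev preserves o here (none of its changes turn any other segment into o), so the proto-segment is *o.
Continuing position by position gives *somta; check it forward:
Ulleni: *somta
  somta → sumta   [pre-nasal raising]
  sumta → sumte   [vowel merger]
  giving Ulleni sumte.
Zorev: *somta > somsa > homsa  (by unconditioned shift, debuccalisation)
Only *somta yields all of Ulleni sumte, Zorev homsa.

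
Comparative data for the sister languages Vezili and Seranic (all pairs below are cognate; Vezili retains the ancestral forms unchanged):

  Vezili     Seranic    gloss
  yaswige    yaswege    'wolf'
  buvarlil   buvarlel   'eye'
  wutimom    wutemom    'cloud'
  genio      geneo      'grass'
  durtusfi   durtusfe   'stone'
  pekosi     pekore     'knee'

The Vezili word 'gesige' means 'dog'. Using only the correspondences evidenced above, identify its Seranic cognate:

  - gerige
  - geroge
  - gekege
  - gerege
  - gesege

pekosi ~ pekore — Vezili s corresponds to Seranic r between vowels (before a front vowel).
yaswige ~ yaswege, buvarlil ~ buvarlel — Vezili i corresponds to Seranic e after a consonant, before a consonant other than r, m, n, p, b, f, v.
Applying these to Vezili 'gesige':
  gesige → gerige   (s→r between vowels (before a front vowel))
  gerige → gerege   (i→e after a consonant, before a consonant other than r, m, n, p, b, f, v)
So the Seranic cognate is 'gerege'.

gerege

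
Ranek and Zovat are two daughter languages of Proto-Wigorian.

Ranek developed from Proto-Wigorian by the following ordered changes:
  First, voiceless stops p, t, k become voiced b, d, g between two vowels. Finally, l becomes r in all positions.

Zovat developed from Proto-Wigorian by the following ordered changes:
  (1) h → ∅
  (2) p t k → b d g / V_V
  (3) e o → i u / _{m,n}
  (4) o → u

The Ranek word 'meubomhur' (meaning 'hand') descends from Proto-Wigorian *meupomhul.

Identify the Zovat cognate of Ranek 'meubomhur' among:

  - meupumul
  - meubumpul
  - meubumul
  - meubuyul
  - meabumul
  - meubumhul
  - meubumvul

Zovat: start from *meupomhul.
  rule 1 (h-loss): meupomhul → meupomul
  rule 2 (intervocalic voicing): meupomul → meubomul
  rule 3 (pre-nasal raising): meubomul → meubumul
  rule 4: no change — meubumul
  ⇒ Zovat meubumul

meubumul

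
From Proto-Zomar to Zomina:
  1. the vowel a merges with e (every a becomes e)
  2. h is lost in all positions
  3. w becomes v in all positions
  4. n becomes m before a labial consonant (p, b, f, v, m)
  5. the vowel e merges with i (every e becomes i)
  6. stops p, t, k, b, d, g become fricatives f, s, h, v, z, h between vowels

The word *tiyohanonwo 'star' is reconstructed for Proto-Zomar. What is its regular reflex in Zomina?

Zomina: *tiyohanonwo > tiyohenonwo > tiyoenonwo > tiyoenonvo > tiyoenomvo > tiyoinomvo  (by vowel merger, h-loss, unconditioned shift, nasal place assimilation, vowel merger)

tiyoinomvo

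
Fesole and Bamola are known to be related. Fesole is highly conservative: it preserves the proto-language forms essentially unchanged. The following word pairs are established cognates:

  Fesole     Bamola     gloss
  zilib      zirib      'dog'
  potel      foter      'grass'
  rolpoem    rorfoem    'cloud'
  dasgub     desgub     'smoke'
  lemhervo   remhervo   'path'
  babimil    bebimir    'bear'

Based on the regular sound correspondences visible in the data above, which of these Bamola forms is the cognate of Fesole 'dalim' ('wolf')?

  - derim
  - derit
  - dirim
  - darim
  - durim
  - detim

derim

dasgub ~ desgub — Fesole a corresponds to Bamola e after a consonant, before a consonant other than r, m, n, p, b, f, v.
zilib ~ zirib — Fesole l corresponds to Bamola r between vowels (before a front vowel).
Applying these to Fesole 'dalim':
  dalim → delim   (a→e after a consonant, before a consonant other than r, m, n, p, b, f, v)
  delim → derim   (l→r between vowels (before a front vowel))
So the Bamola cognate is 'derim'.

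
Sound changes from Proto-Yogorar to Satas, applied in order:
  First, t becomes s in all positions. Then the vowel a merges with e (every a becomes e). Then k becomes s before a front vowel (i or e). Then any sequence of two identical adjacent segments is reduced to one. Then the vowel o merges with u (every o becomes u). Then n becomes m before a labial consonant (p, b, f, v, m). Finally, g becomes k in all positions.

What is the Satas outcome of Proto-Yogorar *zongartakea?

Satas: *zongartakea > zongarsakea > zongersekee > zongersesee > zongersese > zungersese > zunkersese  (by unconditioned shift, vowel merger, palatalisation, degemination, vowel merger, unconditioned shift)

zunkersese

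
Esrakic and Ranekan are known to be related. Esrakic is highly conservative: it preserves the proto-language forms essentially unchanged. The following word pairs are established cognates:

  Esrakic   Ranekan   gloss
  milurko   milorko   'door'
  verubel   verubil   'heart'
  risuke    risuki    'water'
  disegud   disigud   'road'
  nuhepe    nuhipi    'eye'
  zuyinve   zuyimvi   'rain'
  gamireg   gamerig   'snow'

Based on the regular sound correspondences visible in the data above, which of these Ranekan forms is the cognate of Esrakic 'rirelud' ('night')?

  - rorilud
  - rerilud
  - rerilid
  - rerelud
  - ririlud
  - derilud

gamireg ~ gamerig — Esrakic i corresponds to Ranekan e after a consonant, before r.
verubel ~ verubil, disegud ~ disigud — Esrakic e corresponds to Ranekan i after a consonant, before a consonant other than r, m, n, p, b, f, v.
Applying these to Esrakic 'rirelud':
  rirelud → rerelud   (i→e after a consonant, before r)
  rerelud → rerilud   (e→i after a consonant, before a consonant other than r, m, n, p, b, f, v)
So the Ranekan cognate is 'rerilud'.

rerilud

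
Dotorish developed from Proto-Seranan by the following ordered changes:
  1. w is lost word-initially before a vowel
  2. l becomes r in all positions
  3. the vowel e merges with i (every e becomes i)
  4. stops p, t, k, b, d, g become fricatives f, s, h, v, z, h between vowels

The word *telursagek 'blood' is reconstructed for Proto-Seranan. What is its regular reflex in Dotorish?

Dotorish: *telursagek
  telursagek (rule 1 does not apply)
  telursagek → terursagek   [unconditioned shift]
  terursagek → tirursagik   [vowel merger]
  tirursagik → tirursahik   [intervocalic lenition]
  giving Dotorish tirursahik.

tirursahik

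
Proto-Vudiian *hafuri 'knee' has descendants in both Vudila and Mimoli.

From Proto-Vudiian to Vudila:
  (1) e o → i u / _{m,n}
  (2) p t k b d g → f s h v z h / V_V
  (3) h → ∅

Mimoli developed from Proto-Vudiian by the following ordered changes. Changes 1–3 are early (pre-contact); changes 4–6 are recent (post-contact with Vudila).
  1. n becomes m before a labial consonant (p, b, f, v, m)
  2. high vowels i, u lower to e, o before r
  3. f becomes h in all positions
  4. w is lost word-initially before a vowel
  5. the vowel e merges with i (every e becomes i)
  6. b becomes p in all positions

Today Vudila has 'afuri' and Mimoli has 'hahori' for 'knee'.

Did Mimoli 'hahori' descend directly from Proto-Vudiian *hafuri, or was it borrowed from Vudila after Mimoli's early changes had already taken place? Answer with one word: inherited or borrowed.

If inherited, *hafuri would pass through all of Mimoli's changes:
Mimoli: *hafuri
  hafuri (rule 1 does not apply)
  hafuri → hafori   [pre-rhotic lowering]
  hafori → hahori   [unconditioned shift]
  hahori (rule 4 does not apply)
  hahori (rule 5 does not apply)
  hahori (rule 6 does not apply)
  giving Mimoli hahori.
If borrowed from Vudila 'afuri' after the early changes, it would undergo only the recent ones:
  rule 4 (glide loss): no change (afuri)
  rule 5 (vowel merger): no change (afuri)
  rule 6 (unconditioned shift): no change (afuri)
  ⇒ as a loan: afuri
Mimoli 'hahori' matches the inherited outcome exactly, so it is an inherited cognate, not a loan.

inherited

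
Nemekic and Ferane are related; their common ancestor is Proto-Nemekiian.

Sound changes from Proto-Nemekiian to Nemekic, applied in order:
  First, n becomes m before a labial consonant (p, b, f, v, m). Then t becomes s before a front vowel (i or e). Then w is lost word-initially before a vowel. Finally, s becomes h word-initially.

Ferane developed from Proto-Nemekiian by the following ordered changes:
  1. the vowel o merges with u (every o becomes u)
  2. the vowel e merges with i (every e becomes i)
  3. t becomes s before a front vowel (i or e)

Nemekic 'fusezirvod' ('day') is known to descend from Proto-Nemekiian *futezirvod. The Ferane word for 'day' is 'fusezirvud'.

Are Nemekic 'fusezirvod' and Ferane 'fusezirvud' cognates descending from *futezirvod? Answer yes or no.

Derive the expected Ferane reflex of *futezirvod:
Ferane: *futezirvod > futezirvud > futizirvud > fusizirvud  (by vowel merger, vowel merger, palatalisation)
The regular Ferane reflex would be 'fusizirvud', but the attested form is 'fusezirvud'. The correspondence is irregular, so they are not cognates (the Ferane form has a different source).

no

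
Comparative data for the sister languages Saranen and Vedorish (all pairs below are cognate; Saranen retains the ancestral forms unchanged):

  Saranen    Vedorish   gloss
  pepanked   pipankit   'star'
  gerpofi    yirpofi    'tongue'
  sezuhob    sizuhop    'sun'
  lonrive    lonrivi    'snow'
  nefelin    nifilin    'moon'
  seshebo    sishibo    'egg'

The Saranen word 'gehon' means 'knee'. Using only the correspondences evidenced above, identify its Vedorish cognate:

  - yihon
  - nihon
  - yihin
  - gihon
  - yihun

gerpofi ~ yirpofi — Saranen g corresponds to Vedorish y word-initially before a front vowel.
pepanked ~ pipankit, sezuhob ~ sizuhop — Saranen e corresponds to Vedorish i after a consonant, before a consonant other than r, m, n, p, b, f, v.
Applying these to Saranen 'gehon':
  gehon → yehon   (g→y word-initially before a front vowel)
  yehon → yihon   (e→i after a consonant, before a consonant other than r, m, n, p, b, f, v)
So the Vedorish cognate is 'yihon'.

yihon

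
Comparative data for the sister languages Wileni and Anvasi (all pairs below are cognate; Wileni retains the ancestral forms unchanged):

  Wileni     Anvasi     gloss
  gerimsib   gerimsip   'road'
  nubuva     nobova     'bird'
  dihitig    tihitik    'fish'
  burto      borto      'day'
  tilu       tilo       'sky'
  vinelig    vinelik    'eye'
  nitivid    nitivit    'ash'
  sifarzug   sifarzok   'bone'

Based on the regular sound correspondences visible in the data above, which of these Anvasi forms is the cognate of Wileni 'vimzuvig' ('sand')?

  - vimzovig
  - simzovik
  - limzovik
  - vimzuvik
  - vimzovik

vimzovik

nubuva ~ nobova — Wileni u corresponds to Anvasi o after a consonant, before a labial obstruent.
dihitig ~ tihitik, vinelig ~ vinelik — Wileni g corresponds to Anvasi k word-finally.
Applying these to Wileni 'vimzuvig':
  vimzuvig → vimzovig   (u→o after a consonant, before a labial obstruent)
  vimzovig → vimzovik   (g→k word-finally)
So the Anvasi cognate is 'vimzovik'.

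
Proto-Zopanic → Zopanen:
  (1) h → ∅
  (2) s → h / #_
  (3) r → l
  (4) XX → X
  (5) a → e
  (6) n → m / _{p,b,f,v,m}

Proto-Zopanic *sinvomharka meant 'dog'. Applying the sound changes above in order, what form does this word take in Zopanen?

himvomelke

Zopanen: *sinvomharka > sinvomarka > hinvomarka > hinvomalka > hinvomelke > himvomelke  (by h-loss, debuccalisation, unconditioned shift, vowel merger, nasal place assimilation)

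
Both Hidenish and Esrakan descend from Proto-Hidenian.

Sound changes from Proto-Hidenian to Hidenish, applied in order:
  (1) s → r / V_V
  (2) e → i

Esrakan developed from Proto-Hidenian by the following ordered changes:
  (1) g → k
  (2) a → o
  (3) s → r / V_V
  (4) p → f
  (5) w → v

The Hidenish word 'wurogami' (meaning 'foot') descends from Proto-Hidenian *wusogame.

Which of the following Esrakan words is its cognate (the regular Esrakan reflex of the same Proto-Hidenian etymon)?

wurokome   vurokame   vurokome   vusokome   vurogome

Esrakan: *wusogame > wusokame > wusokome > wurokome > vurokome  (by unconditioned shift, vowel merger, rhotacism, unconditioned shift)
Only 'vurokome' matches the regular Esrakan development of *wusogame.

vurokome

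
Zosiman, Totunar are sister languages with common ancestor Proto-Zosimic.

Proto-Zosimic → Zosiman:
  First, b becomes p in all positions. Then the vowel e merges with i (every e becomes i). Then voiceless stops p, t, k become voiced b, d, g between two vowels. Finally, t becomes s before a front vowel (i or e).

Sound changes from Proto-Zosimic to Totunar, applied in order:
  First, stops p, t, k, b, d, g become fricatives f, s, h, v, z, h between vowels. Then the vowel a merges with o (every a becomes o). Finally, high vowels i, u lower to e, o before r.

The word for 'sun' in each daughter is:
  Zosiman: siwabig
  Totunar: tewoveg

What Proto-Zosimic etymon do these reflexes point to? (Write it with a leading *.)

Position 2: Zosiman has i, Totunar has e. Taking the neighbouring segments as reconstructed: Zosiman i could go back to *e or *i; Totunar e can only go back to *e — the one source consistent with every daughter is *e.
Position 4: Zosiman has a, Totunar has o. Zosiman preserves a here (none of its changes turn any other segment into a), so the proto-segment is *a.
Position 1: Zosiman has s, Totunar has t. Totunar preserves t here (none of its changes turn any other segment into t), so the proto-segment is *t.
This points to *tewabeg. Verify forward in each daughter:
Zosiman: *tewabeg > tewapeg > tiwapig > tiwabig > siwabig  (by unconditioned shift, vowel merger, intervocalic voicing, palatalisation)
Totunar: *tewabeg
  tewabeg → tewaveg   [intervocalic lenition]
  tewaveg → tewoveg   [vowel merger]
  tewoveg (rule 3 does not apply)
  giving Totunar tewoveg.
No other proto-form is consistent with every reflex, so the reconstruction is *tewabeg.

*tewabeg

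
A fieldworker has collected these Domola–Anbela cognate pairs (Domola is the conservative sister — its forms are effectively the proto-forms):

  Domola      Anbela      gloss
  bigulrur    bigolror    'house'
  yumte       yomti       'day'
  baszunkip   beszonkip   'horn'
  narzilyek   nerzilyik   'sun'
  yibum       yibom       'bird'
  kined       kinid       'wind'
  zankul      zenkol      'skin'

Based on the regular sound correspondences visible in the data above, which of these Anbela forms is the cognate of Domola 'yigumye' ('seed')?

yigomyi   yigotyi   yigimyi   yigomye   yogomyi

yumte ~ yomti, yibum ~ yibom — Domola u corresponds to Anbela o after a consonant, before a nasal.
yumte ~ yomti — Domola e corresponds to Anbela i word-finally.
Applying these to Domola 'yigumye':
  yigumye → yigomye   (u→o after a consonant, before a nasal)
  yigomye → yigomyi   (e→i word-finally)
So the Anbela cognate is 'yigomyi'.

yigomyi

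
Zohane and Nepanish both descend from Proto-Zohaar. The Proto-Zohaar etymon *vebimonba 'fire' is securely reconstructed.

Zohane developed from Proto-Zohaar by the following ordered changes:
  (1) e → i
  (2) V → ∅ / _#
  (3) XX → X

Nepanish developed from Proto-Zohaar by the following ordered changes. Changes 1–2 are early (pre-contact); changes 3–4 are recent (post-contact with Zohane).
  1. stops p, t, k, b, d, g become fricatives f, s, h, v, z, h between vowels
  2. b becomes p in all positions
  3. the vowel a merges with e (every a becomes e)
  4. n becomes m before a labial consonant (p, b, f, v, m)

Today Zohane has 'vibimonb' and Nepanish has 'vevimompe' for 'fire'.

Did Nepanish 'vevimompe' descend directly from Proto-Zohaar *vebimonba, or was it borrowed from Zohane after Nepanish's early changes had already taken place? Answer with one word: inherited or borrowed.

inherited

If inherited, *vebimonba would pass through all of Nepanish's changes:
Nepanish: start from *vebimonba.
  rule 1 (intervocalic lenition): vebimonba → vevimonba
  rule 2 (unconditioned shift): vevimonba → vevimonpa
  rule 3 (vowel merger): vevimonpa → vevimonpe
  rule 4 (nasal place assimilation): vevimonpe → vevimompe
  ⇒ Nepanish vevimompe
If borrowed from Zohane 'vibimonb' after the early changes, it would undergo only the recent ones:
  rule 3 (vowel merger): no change (vibimonb)
  rule 4 (nasal place assimilation): vibimonb → vibimomb
  ⇒ as a loan: vibimomb
Nepanish 'vevimompe' matches the inherited outcome exactly, so it is an inherited cognate, not a loan.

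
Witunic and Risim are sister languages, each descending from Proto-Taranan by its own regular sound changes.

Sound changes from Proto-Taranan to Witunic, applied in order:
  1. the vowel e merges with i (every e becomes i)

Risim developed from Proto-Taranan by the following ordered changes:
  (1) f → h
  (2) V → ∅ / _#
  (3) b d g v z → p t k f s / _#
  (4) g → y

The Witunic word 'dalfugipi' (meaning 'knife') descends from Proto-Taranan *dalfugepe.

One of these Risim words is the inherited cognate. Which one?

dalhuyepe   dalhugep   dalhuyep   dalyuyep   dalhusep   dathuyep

dalhuyep

Risim: start from *dalfugepe.
  rule 1 (unconditioned shift): dalfugepe → dalhugepe
  rule 2 (apocope): dalhugepe → dalhugep
  rule 3: no change — dalhugep
  rule 4 (unconditioned shift): dalhugep → dalhuyep
  ⇒ Risim dalhuyep
Only 'dalhuyep' matches the regular Risim development of *dalfugepe.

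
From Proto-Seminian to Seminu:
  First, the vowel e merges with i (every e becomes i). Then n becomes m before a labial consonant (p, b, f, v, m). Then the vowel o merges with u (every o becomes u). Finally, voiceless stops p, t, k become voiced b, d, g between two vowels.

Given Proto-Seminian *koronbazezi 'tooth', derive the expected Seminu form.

Seminu: *koronbazezi
  koronbazezi → koronbazizi   [vowel merger]
  koronbazizi → korombazizi   [nasal place assimilation]
  korombazizi → kurumbazizi   [vowel merger]
  kurumbazizi (rule 4 does not apply)
  giving Seminu kurumbazizi.

kurumbazizi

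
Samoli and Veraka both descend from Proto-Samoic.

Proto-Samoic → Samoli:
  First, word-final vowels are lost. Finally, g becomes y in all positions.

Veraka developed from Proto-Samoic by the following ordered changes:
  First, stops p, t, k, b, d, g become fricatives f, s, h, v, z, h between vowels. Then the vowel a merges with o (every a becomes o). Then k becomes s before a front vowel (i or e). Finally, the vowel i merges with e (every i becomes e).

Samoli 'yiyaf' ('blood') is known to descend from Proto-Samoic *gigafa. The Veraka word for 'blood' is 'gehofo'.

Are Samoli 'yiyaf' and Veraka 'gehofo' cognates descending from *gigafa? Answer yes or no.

yes

Derive the expected Veraka reflex of *gigafa:
Veraka: *gigafa
  gigafa → gihafa   [intervocalic lenition]
  gihafa → gihofo   [vowel merger]
  gihofo (rule 3 does not apply)
  gihofo → gehofo   [vowel merger]
  giving Veraka gehofo.
Veraka 'gehofo' matches the regular reflex exactly, so the pair is cognate.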